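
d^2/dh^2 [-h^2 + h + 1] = -2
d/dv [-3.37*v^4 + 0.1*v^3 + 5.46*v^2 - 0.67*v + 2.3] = -13.48*v^3 + 0.3*v^2 + 10.92*v - 0.67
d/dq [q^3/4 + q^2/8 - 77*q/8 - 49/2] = 3*q^2/4 + q/4 - 77/8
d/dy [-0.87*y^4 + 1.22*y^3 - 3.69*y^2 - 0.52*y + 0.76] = -3.48*y^3 + 3.66*y^2 - 7.38*y - 0.52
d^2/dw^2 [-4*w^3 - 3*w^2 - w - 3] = -24*w - 6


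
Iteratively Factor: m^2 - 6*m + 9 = (m - 3)*(m - 3)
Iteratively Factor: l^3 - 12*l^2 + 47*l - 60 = (l - 5)*(l^2 - 7*l + 12) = (l - 5)*(l - 3)*(l - 4)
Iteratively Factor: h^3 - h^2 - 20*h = (h)*(h^2 - h - 20) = h*(h - 5)*(h + 4)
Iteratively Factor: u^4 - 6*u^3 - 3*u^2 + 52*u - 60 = (u - 2)*(u^3 - 4*u^2 - 11*u + 30) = (u - 2)*(u + 3)*(u^2 - 7*u + 10) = (u - 5)*(u - 2)*(u + 3)*(u - 2)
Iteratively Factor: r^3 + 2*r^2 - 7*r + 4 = (r + 4)*(r^2 - 2*r + 1) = (r - 1)*(r + 4)*(r - 1)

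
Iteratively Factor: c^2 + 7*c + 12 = (c + 4)*(c + 3)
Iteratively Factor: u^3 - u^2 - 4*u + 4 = (u - 1)*(u^2 - 4) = (u - 2)*(u - 1)*(u + 2)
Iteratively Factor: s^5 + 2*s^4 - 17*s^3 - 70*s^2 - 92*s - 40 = (s + 2)*(s^4 - 17*s^2 - 36*s - 20) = (s - 5)*(s + 2)*(s^3 + 5*s^2 + 8*s + 4) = (s - 5)*(s + 1)*(s + 2)*(s^2 + 4*s + 4) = (s - 5)*(s + 1)*(s + 2)^2*(s + 2)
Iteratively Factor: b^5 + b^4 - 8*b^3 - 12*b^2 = (b + 2)*(b^4 - b^3 - 6*b^2) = b*(b + 2)*(b^3 - b^2 - 6*b) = b^2*(b + 2)*(b^2 - b - 6) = b^2*(b - 3)*(b + 2)*(b + 2)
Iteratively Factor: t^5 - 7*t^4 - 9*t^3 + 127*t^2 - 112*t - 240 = (t - 5)*(t^4 - 2*t^3 - 19*t^2 + 32*t + 48) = (t - 5)*(t - 3)*(t^3 + t^2 - 16*t - 16) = (t - 5)*(t - 4)*(t - 3)*(t^2 + 5*t + 4) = (t - 5)*(t - 4)*(t - 3)*(t + 1)*(t + 4)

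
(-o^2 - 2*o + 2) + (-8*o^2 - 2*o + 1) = -9*o^2 - 4*o + 3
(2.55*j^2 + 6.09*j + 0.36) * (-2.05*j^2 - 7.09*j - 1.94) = -5.2275*j^4 - 30.564*j^3 - 48.8631*j^2 - 14.367*j - 0.6984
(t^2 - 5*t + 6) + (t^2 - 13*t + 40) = 2*t^2 - 18*t + 46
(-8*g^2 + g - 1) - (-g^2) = -7*g^2 + g - 1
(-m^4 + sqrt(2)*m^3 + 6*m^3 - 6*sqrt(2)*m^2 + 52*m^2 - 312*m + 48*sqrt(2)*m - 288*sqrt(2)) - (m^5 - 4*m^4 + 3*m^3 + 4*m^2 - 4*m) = -m^5 + 3*m^4 + sqrt(2)*m^3 + 3*m^3 - 6*sqrt(2)*m^2 + 48*m^2 - 308*m + 48*sqrt(2)*m - 288*sqrt(2)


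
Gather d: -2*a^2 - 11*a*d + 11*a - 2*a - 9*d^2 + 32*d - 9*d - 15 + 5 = -2*a^2 + 9*a - 9*d^2 + d*(23 - 11*a) - 10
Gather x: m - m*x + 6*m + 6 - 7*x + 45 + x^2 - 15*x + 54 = 7*m + x^2 + x*(-m - 22) + 105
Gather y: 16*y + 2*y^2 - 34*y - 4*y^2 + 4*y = -2*y^2 - 14*y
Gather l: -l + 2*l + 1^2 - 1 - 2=l - 2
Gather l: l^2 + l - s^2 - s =l^2 + l - s^2 - s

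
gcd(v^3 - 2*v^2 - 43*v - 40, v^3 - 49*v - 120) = v^2 - 3*v - 40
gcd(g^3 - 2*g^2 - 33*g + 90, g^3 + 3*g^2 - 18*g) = g^2 + 3*g - 18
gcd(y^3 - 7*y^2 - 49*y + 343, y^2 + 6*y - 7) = y + 7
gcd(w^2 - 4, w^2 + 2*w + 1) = 1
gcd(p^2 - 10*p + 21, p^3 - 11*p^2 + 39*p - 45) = p - 3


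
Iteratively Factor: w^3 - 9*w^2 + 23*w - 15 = (w - 5)*(w^2 - 4*w + 3) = (w - 5)*(w - 1)*(w - 3)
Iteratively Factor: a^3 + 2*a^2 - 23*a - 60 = (a + 3)*(a^2 - a - 20) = (a - 5)*(a + 3)*(a + 4)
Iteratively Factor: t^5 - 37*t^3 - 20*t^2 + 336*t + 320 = (t + 4)*(t^4 - 4*t^3 - 21*t^2 + 64*t + 80) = (t + 4)^2*(t^3 - 8*t^2 + 11*t + 20) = (t + 1)*(t + 4)^2*(t^2 - 9*t + 20) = (t - 4)*(t + 1)*(t + 4)^2*(t - 5)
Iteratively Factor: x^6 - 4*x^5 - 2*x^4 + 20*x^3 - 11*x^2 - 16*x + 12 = (x - 1)*(x^5 - 3*x^4 - 5*x^3 + 15*x^2 + 4*x - 12) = (x - 3)*(x - 1)*(x^4 - 5*x^2 + 4) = (x - 3)*(x - 1)*(x + 2)*(x^3 - 2*x^2 - x + 2) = (x - 3)*(x - 1)*(x + 1)*(x + 2)*(x^2 - 3*x + 2) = (x - 3)*(x - 2)*(x - 1)*(x + 1)*(x + 2)*(x - 1)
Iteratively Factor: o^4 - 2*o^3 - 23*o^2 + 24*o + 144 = (o + 3)*(o^3 - 5*o^2 - 8*o + 48) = (o - 4)*(o + 3)*(o^2 - o - 12) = (o - 4)*(o + 3)^2*(o - 4)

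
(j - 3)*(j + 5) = j^2 + 2*j - 15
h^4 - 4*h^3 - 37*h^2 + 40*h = h*(h - 8)*(h - 1)*(h + 5)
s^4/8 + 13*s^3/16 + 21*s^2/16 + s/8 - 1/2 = (s/4 + 1)*(s/2 + 1)*(s - 1/2)*(s + 1)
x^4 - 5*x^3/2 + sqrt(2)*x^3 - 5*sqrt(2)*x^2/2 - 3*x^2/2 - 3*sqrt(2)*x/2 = x*(x - 3)*(x + 1/2)*(x + sqrt(2))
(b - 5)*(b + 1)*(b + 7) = b^3 + 3*b^2 - 33*b - 35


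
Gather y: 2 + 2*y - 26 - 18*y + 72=48 - 16*y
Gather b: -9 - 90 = -99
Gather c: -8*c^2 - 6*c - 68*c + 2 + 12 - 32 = -8*c^2 - 74*c - 18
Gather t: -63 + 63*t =63*t - 63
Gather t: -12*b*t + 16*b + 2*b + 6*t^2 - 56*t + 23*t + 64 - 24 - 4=18*b + 6*t^2 + t*(-12*b - 33) + 36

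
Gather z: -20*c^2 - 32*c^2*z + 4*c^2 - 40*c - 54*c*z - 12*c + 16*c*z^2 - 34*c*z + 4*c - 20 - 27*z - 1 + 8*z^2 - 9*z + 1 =-16*c^2 - 48*c + z^2*(16*c + 8) + z*(-32*c^2 - 88*c - 36) - 20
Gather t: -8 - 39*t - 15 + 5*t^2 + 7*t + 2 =5*t^2 - 32*t - 21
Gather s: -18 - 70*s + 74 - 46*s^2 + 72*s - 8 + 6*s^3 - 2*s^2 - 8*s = 6*s^3 - 48*s^2 - 6*s + 48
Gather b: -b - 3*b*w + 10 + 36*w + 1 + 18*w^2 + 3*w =b*(-3*w - 1) + 18*w^2 + 39*w + 11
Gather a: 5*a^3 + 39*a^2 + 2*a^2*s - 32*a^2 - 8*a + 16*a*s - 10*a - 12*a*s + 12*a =5*a^3 + a^2*(2*s + 7) + a*(4*s - 6)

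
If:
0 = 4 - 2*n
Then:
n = 2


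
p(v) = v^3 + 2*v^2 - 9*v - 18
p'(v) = 3*v^2 + 4*v - 9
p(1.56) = -23.38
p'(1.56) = 4.54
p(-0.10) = -17.08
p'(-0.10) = -9.37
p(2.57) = -10.95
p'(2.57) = 21.09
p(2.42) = -13.89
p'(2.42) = 18.25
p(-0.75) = -10.55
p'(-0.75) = -10.31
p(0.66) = -22.78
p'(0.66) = -5.05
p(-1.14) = -6.62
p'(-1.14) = -9.66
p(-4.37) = -23.93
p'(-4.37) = 30.81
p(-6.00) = -108.00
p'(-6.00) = 75.00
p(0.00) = -18.00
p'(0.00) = -9.00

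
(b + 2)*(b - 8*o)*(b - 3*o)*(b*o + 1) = b^4*o - 11*b^3*o^2 + 2*b^3*o + b^3 + 24*b^2*o^3 - 22*b^2*o^2 - 11*b^2*o + 2*b^2 + 48*b*o^3 + 24*b*o^2 - 22*b*o + 48*o^2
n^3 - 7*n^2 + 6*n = n*(n - 6)*(n - 1)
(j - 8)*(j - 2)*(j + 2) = j^3 - 8*j^2 - 4*j + 32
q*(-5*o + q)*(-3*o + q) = 15*o^2*q - 8*o*q^2 + q^3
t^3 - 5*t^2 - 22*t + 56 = (t - 7)*(t - 2)*(t + 4)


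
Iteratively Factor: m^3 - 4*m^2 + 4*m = (m)*(m^2 - 4*m + 4) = m*(m - 2)*(m - 2)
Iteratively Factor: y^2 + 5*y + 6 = (y + 3)*(y + 2)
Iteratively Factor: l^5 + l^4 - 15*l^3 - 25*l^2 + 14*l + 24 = (l - 1)*(l^4 + 2*l^3 - 13*l^2 - 38*l - 24) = (l - 1)*(l + 3)*(l^3 - l^2 - 10*l - 8) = (l - 4)*(l - 1)*(l + 3)*(l^2 + 3*l + 2) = (l - 4)*(l - 1)*(l + 2)*(l + 3)*(l + 1)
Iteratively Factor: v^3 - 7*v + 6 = (v - 2)*(v^2 + 2*v - 3) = (v - 2)*(v + 3)*(v - 1)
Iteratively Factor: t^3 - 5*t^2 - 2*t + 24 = (t - 4)*(t^2 - t - 6) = (t - 4)*(t - 3)*(t + 2)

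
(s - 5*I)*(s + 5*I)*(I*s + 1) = I*s^3 + s^2 + 25*I*s + 25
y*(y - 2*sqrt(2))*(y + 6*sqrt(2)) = y^3 + 4*sqrt(2)*y^2 - 24*y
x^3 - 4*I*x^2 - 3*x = x*(x - 3*I)*(x - I)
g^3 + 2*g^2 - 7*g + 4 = (g - 1)^2*(g + 4)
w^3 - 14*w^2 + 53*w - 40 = (w - 8)*(w - 5)*(w - 1)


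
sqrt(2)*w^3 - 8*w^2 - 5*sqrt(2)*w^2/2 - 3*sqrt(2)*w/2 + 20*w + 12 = (w - 3)*(w - 4*sqrt(2))*(sqrt(2)*w + sqrt(2)/2)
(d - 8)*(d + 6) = d^2 - 2*d - 48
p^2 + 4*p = p*(p + 4)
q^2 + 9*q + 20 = (q + 4)*(q + 5)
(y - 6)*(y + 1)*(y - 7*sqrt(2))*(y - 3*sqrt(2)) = y^4 - 10*sqrt(2)*y^3 - 5*y^3 + 36*y^2 + 50*sqrt(2)*y^2 - 210*y + 60*sqrt(2)*y - 252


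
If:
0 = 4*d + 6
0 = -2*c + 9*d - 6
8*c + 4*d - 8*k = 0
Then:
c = -39/4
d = -3/2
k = -21/2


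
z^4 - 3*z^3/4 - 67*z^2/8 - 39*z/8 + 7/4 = (z - 7/2)*(z - 1/4)*(z + 1)*(z + 2)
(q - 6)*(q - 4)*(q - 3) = q^3 - 13*q^2 + 54*q - 72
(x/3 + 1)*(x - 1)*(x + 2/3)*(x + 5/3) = x^4/3 + 13*x^3/9 + 25*x^2/27 - 43*x/27 - 10/9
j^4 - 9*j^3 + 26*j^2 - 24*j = j*(j - 4)*(j - 3)*(j - 2)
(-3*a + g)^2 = 9*a^2 - 6*a*g + g^2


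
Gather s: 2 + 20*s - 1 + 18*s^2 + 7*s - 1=18*s^2 + 27*s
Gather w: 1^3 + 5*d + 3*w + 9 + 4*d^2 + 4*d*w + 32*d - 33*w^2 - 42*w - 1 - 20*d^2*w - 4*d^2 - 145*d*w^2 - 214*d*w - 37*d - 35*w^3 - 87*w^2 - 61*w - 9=-35*w^3 + w^2*(-145*d - 120) + w*(-20*d^2 - 210*d - 100)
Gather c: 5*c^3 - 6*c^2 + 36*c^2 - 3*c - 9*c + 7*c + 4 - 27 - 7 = 5*c^3 + 30*c^2 - 5*c - 30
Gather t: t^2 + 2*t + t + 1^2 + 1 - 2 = t^2 + 3*t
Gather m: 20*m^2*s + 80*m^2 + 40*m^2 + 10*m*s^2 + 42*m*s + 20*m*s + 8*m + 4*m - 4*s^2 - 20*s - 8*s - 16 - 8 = m^2*(20*s + 120) + m*(10*s^2 + 62*s + 12) - 4*s^2 - 28*s - 24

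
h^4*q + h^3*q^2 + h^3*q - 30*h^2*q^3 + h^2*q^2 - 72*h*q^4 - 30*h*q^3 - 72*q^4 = (h - 6*q)*(h + 3*q)*(h + 4*q)*(h*q + q)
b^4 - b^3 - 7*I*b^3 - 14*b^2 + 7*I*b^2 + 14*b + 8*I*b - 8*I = (b - 1)*(b - 4*I)*(b - 2*I)*(b - I)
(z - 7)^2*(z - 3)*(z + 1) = z^4 - 16*z^3 + 74*z^2 - 56*z - 147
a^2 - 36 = (a - 6)*(a + 6)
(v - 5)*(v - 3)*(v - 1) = v^3 - 9*v^2 + 23*v - 15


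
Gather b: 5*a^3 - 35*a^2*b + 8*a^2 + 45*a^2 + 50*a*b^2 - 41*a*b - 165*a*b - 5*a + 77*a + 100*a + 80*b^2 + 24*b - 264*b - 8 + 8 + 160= 5*a^3 + 53*a^2 + 172*a + b^2*(50*a + 80) + b*(-35*a^2 - 206*a - 240) + 160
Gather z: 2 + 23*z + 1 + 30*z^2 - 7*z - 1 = 30*z^2 + 16*z + 2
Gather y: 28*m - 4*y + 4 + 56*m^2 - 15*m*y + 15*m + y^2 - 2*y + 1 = 56*m^2 + 43*m + y^2 + y*(-15*m - 6) + 5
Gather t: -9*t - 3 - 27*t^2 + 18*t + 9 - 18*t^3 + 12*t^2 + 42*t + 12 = -18*t^3 - 15*t^2 + 51*t + 18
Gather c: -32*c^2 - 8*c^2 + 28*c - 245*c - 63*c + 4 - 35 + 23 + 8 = -40*c^2 - 280*c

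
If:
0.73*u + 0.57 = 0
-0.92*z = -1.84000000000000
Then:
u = -0.78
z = 2.00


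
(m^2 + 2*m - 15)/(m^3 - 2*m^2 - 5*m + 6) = (m + 5)/(m^2 + m - 2)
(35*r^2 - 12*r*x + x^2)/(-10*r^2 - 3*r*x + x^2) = (-7*r + x)/(2*r + x)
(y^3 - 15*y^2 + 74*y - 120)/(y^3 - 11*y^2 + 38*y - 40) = (y - 6)/(y - 2)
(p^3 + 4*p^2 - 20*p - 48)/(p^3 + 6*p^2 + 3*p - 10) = (p^2 + 2*p - 24)/(p^2 + 4*p - 5)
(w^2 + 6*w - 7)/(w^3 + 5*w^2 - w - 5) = (w + 7)/(w^2 + 6*w + 5)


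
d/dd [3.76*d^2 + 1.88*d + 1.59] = 7.52*d + 1.88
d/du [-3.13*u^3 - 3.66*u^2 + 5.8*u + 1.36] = -9.39*u^2 - 7.32*u + 5.8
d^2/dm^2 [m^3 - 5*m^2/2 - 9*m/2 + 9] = 6*m - 5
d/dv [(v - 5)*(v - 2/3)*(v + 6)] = 3*v^2 + 2*v/3 - 92/3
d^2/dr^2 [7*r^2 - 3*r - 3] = 14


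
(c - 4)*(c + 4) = c^2 - 16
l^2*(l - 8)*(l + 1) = l^4 - 7*l^3 - 8*l^2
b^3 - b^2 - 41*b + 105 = (b - 5)*(b - 3)*(b + 7)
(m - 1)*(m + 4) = m^2 + 3*m - 4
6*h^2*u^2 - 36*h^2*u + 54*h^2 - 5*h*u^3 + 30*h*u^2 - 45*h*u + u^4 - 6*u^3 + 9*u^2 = (-3*h + u)*(-2*h + u)*(u - 3)^2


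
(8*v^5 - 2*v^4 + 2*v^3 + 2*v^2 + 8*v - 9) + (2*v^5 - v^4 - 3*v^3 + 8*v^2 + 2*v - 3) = 10*v^5 - 3*v^4 - v^3 + 10*v^2 + 10*v - 12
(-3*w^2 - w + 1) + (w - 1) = -3*w^2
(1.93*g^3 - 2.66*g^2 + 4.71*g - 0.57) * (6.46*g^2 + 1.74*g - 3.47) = 12.4678*g^5 - 13.8254*g^4 + 19.1011*g^3 + 13.7434*g^2 - 17.3355*g + 1.9779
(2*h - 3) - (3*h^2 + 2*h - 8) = 5 - 3*h^2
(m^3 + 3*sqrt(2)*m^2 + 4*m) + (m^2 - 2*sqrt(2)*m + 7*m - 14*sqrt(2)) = m^3 + m^2 + 3*sqrt(2)*m^2 - 2*sqrt(2)*m + 11*m - 14*sqrt(2)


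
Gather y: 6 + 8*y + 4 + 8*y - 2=16*y + 8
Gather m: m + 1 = m + 1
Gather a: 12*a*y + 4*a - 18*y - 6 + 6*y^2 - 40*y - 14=a*(12*y + 4) + 6*y^2 - 58*y - 20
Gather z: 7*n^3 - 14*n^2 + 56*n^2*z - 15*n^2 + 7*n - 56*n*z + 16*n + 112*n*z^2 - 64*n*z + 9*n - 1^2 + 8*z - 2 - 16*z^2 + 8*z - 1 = 7*n^3 - 29*n^2 + 32*n + z^2*(112*n - 16) + z*(56*n^2 - 120*n + 16) - 4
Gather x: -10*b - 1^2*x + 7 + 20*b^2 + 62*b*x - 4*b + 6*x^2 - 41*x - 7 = 20*b^2 - 14*b + 6*x^2 + x*(62*b - 42)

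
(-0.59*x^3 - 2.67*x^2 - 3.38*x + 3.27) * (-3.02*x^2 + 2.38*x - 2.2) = 1.7818*x^5 + 6.6592*x^4 + 5.151*x^3 - 12.0458*x^2 + 15.2186*x - 7.194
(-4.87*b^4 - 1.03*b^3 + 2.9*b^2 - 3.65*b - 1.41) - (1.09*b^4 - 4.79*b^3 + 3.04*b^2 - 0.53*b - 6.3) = -5.96*b^4 + 3.76*b^3 - 0.14*b^2 - 3.12*b + 4.89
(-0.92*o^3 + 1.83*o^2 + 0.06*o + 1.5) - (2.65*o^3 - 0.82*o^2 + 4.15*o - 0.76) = -3.57*o^3 + 2.65*o^2 - 4.09*o + 2.26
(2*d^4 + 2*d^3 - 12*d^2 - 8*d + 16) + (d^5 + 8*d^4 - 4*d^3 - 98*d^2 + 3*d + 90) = d^5 + 10*d^4 - 2*d^3 - 110*d^2 - 5*d + 106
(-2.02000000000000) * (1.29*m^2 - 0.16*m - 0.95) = -2.6058*m^2 + 0.3232*m + 1.919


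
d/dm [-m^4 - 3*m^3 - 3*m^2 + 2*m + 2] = -4*m^3 - 9*m^2 - 6*m + 2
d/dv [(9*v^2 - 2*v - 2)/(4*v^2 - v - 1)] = v*(-v - 2)/(16*v^4 - 8*v^3 - 7*v^2 + 2*v + 1)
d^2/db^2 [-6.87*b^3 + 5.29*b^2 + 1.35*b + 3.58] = 10.58 - 41.22*b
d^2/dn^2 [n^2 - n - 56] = 2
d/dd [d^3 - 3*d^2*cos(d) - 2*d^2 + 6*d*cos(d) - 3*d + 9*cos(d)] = 3*d^2*sin(d) + 3*d^2 - 6*sqrt(2)*d*sin(d + pi/4) - 4*d - 9*sin(d) + 6*cos(d) - 3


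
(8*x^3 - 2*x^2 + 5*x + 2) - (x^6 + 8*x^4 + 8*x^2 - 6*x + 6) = -x^6 - 8*x^4 + 8*x^3 - 10*x^2 + 11*x - 4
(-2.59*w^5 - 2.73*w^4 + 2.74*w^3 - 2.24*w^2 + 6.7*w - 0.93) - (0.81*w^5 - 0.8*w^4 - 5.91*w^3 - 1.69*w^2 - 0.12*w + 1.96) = -3.4*w^5 - 1.93*w^4 + 8.65*w^3 - 0.55*w^2 + 6.82*w - 2.89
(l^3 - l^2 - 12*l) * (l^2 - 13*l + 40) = l^5 - 14*l^4 + 41*l^3 + 116*l^2 - 480*l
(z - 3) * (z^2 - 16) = z^3 - 3*z^2 - 16*z + 48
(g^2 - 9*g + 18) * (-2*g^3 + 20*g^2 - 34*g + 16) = -2*g^5 + 38*g^4 - 250*g^3 + 682*g^2 - 756*g + 288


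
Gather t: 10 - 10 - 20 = -20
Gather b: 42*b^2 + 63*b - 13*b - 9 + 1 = 42*b^2 + 50*b - 8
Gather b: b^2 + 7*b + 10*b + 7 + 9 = b^2 + 17*b + 16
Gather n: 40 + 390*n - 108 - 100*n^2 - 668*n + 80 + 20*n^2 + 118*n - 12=-80*n^2 - 160*n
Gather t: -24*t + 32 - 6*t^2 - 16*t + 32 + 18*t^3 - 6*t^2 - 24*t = 18*t^3 - 12*t^2 - 64*t + 64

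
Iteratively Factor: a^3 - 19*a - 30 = (a - 5)*(a^2 + 5*a + 6) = (a - 5)*(a + 2)*(a + 3)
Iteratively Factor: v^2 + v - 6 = (v - 2)*(v + 3)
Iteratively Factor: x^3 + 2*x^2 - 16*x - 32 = (x + 4)*(x^2 - 2*x - 8) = (x + 2)*(x + 4)*(x - 4)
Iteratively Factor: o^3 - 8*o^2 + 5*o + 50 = (o + 2)*(o^2 - 10*o + 25) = (o - 5)*(o + 2)*(o - 5)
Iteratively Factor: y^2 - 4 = (y - 2)*(y + 2)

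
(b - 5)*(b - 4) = b^2 - 9*b + 20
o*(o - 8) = o^2 - 8*o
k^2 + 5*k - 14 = (k - 2)*(k + 7)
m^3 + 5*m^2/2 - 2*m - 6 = (m - 3/2)*(m + 2)^2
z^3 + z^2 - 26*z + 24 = (z - 4)*(z - 1)*(z + 6)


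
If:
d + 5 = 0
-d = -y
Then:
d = -5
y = -5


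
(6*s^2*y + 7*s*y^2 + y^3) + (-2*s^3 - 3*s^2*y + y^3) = -2*s^3 + 3*s^2*y + 7*s*y^2 + 2*y^3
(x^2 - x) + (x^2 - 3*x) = 2*x^2 - 4*x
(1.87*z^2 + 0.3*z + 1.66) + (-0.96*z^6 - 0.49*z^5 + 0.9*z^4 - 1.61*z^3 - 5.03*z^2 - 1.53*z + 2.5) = -0.96*z^6 - 0.49*z^5 + 0.9*z^4 - 1.61*z^3 - 3.16*z^2 - 1.23*z + 4.16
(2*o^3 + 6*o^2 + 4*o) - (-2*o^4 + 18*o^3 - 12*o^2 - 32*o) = 2*o^4 - 16*o^3 + 18*o^2 + 36*o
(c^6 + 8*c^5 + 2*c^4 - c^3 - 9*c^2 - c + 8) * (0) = 0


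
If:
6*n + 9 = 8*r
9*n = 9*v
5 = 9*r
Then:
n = -41/54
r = 5/9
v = -41/54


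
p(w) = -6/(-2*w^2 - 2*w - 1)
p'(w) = -6*(4*w + 2)/(-2*w^2 - 2*w - 1)^2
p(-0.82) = 8.51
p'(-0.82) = 15.46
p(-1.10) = 4.92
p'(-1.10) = 9.67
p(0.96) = 1.26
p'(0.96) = -1.54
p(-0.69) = 10.49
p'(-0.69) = 13.93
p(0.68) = 1.83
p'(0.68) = -2.62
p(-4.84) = 0.16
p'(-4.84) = 0.07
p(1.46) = 0.73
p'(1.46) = -0.70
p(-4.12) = 0.22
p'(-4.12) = 0.12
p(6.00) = 0.07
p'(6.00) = -0.02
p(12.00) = 0.02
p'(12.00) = 0.00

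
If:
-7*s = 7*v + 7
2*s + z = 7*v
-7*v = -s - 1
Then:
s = -1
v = 0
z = 2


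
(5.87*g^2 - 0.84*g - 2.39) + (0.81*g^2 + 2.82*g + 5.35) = 6.68*g^2 + 1.98*g + 2.96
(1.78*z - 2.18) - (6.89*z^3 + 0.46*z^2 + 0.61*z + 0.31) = -6.89*z^3 - 0.46*z^2 + 1.17*z - 2.49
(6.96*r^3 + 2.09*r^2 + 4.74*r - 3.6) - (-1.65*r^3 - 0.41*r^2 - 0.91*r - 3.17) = 8.61*r^3 + 2.5*r^2 + 5.65*r - 0.43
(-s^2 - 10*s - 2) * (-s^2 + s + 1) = s^4 + 9*s^3 - 9*s^2 - 12*s - 2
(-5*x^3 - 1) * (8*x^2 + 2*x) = -40*x^5 - 10*x^4 - 8*x^2 - 2*x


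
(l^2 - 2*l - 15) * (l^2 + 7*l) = l^4 + 5*l^3 - 29*l^2 - 105*l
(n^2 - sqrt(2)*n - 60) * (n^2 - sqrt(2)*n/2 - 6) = n^4 - 3*sqrt(2)*n^3/2 - 65*n^2 + 36*sqrt(2)*n + 360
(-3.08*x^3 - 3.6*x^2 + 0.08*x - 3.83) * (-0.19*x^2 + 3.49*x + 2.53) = 0.5852*x^5 - 10.0652*x^4 - 20.3716*x^3 - 8.1011*x^2 - 13.1643*x - 9.6899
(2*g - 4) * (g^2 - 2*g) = 2*g^3 - 8*g^2 + 8*g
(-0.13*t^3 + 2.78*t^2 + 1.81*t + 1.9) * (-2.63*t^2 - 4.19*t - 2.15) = 0.3419*t^5 - 6.7667*t^4 - 16.129*t^3 - 18.5579*t^2 - 11.8525*t - 4.085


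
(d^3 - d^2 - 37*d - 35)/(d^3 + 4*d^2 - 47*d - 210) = (d + 1)/(d + 6)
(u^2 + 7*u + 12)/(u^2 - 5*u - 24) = (u + 4)/(u - 8)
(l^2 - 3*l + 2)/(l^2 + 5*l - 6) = (l - 2)/(l + 6)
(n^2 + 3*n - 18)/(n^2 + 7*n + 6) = (n - 3)/(n + 1)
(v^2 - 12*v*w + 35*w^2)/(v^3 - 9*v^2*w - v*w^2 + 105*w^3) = 1/(v + 3*w)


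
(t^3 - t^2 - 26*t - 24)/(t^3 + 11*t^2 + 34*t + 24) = (t - 6)/(t + 6)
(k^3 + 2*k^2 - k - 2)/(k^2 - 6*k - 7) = (k^2 + k - 2)/(k - 7)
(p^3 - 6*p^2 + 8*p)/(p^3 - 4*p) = (p - 4)/(p + 2)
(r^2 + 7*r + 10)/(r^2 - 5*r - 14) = (r + 5)/(r - 7)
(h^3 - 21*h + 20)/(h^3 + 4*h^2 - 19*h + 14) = (h^2 + h - 20)/(h^2 + 5*h - 14)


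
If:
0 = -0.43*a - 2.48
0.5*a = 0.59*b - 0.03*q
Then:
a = -5.77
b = 0.0508474576271186*q - 4.88766259361451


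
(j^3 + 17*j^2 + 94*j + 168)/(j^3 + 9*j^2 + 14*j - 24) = (j + 7)/(j - 1)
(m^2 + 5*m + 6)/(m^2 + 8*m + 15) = (m + 2)/(m + 5)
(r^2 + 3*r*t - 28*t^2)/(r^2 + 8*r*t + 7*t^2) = (r - 4*t)/(r + t)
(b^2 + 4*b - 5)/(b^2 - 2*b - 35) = (b - 1)/(b - 7)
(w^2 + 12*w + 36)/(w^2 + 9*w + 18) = (w + 6)/(w + 3)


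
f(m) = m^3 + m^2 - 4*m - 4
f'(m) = 3*m^2 + 2*m - 4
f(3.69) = 45.10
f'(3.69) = 44.23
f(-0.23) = -3.04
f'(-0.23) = -4.30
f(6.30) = 260.54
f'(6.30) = 127.67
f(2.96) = 18.86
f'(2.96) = 28.20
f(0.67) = -5.93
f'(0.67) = -1.31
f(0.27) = -4.99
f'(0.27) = -3.24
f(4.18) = 69.79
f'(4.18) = 56.78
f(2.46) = 7.10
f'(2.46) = 19.07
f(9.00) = 770.00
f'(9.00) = 257.00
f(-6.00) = -160.00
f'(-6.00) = 92.00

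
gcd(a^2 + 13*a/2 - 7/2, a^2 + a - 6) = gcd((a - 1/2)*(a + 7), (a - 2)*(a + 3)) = 1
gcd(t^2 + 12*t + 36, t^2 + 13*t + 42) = t + 6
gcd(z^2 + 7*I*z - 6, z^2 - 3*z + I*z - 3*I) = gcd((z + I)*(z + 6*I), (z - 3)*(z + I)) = z + I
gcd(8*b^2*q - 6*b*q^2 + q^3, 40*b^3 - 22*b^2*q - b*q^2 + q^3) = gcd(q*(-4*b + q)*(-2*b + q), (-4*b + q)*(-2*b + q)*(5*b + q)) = 8*b^2 - 6*b*q + q^2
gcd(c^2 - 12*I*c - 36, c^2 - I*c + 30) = c - 6*I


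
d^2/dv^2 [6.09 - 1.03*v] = 0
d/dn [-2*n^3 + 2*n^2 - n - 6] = -6*n^2 + 4*n - 1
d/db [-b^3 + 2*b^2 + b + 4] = -3*b^2 + 4*b + 1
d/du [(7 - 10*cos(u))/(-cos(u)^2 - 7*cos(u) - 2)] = (10*cos(u)^2 - 14*cos(u) - 69)*sin(u)/(cos(u)^2 + 7*cos(u) + 2)^2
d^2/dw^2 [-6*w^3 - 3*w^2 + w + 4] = -36*w - 6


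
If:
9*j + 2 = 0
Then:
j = -2/9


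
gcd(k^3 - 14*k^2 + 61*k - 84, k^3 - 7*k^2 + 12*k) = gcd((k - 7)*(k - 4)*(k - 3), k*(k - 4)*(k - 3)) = k^2 - 7*k + 12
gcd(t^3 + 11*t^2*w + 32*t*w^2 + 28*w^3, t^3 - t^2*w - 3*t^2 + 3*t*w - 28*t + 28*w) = 1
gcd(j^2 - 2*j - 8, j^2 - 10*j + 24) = j - 4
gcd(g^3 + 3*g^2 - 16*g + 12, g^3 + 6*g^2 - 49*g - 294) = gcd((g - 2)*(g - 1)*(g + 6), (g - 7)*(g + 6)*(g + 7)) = g + 6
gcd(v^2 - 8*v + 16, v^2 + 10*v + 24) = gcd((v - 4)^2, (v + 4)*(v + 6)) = 1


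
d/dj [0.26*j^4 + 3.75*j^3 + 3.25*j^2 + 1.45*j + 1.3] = 1.04*j^3 + 11.25*j^2 + 6.5*j + 1.45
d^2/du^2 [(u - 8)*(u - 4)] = 2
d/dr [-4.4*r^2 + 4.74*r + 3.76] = 4.74 - 8.8*r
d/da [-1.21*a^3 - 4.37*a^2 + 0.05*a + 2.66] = -3.63*a^2 - 8.74*a + 0.05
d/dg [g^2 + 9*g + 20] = 2*g + 9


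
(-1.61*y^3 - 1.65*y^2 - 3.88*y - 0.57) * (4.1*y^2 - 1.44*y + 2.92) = -6.601*y^5 - 4.4466*y^4 - 18.2332*y^3 - 1.5678*y^2 - 10.5088*y - 1.6644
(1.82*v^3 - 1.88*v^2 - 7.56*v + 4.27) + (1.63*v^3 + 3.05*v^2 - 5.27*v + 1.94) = 3.45*v^3 + 1.17*v^2 - 12.83*v + 6.21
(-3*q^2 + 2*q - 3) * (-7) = 21*q^2 - 14*q + 21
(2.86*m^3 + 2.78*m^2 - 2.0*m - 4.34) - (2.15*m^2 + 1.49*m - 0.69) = 2.86*m^3 + 0.63*m^2 - 3.49*m - 3.65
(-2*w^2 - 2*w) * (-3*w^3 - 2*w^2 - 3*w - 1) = 6*w^5 + 10*w^4 + 10*w^3 + 8*w^2 + 2*w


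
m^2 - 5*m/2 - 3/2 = (m - 3)*(m + 1/2)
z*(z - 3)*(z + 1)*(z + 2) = z^4 - 7*z^2 - 6*z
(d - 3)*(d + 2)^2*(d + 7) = d^4 + 8*d^3 - d^2 - 68*d - 84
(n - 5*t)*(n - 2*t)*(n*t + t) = n^3*t - 7*n^2*t^2 + n^2*t + 10*n*t^3 - 7*n*t^2 + 10*t^3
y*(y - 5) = y^2 - 5*y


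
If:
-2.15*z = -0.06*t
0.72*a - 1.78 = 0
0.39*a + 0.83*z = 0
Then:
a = 2.47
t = -41.63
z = -1.16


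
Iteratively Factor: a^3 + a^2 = (a)*(a^2 + a) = a*(a + 1)*(a)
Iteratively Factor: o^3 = (o)*(o^2) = o^2*(o)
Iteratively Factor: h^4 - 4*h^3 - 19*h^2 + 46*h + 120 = (h + 3)*(h^3 - 7*h^2 + 2*h + 40) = (h + 2)*(h + 3)*(h^2 - 9*h + 20) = (h - 4)*(h + 2)*(h + 3)*(h - 5)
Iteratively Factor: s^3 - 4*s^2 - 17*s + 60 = (s + 4)*(s^2 - 8*s + 15) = (s - 5)*(s + 4)*(s - 3)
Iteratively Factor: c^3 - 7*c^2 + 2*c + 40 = (c - 5)*(c^2 - 2*c - 8) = (c - 5)*(c + 2)*(c - 4)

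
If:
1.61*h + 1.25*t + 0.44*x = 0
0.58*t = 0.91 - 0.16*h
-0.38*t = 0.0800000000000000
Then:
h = 6.45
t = -0.21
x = -23.01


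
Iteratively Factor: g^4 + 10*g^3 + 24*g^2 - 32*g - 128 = (g + 4)*(g^3 + 6*g^2 - 32) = (g + 4)^2*(g^2 + 2*g - 8) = (g - 2)*(g + 4)^2*(g + 4)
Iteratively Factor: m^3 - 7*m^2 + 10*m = (m - 5)*(m^2 - 2*m) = m*(m - 5)*(m - 2)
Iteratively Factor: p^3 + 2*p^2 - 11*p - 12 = (p + 4)*(p^2 - 2*p - 3) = (p + 1)*(p + 4)*(p - 3)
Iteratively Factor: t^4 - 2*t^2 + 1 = (t - 1)*(t^3 + t^2 - t - 1) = (t - 1)^2*(t^2 + 2*t + 1) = (t - 1)^2*(t + 1)*(t + 1)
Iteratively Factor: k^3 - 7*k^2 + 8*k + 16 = (k + 1)*(k^2 - 8*k + 16) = (k - 4)*(k + 1)*(k - 4)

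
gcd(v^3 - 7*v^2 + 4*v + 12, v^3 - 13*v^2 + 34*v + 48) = v^2 - 5*v - 6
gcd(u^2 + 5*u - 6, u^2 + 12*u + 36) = u + 6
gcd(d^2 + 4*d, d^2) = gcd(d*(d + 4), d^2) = d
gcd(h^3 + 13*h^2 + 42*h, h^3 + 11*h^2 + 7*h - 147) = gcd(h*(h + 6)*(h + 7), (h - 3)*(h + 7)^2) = h + 7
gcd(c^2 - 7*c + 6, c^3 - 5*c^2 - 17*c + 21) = c - 1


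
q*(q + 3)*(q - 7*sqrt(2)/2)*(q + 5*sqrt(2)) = q^4 + 3*sqrt(2)*q^3/2 + 3*q^3 - 35*q^2 + 9*sqrt(2)*q^2/2 - 105*q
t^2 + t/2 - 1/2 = (t - 1/2)*(t + 1)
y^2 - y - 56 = (y - 8)*(y + 7)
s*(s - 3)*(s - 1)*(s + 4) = s^4 - 13*s^2 + 12*s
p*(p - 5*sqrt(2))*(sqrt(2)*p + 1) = sqrt(2)*p^3 - 9*p^2 - 5*sqrt(2)*p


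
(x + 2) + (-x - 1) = 1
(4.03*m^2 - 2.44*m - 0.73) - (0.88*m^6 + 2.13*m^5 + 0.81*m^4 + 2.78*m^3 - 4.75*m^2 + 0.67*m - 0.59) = -0.88*m^6 - 2.13*m^5 - 0.81*m^4 - 2.78*m^3 + 8.78*m^2 - 3.11*m - 0.14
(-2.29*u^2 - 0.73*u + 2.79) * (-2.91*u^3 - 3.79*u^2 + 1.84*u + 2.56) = 6.6639*u^5 + 10.8034*u^4 - 9.5658*u^3 - 17.7797*u^2 + 3.2648*u + 7.1424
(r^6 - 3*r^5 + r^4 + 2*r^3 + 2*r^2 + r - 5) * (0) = 0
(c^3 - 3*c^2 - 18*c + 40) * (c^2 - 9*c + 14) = c^5 - 12*c^4 + 23*c^3 + 160*c^2 - 612*c + 560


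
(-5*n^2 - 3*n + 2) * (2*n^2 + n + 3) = -10*n^4 - 11*n^3 - 14*n^2 - 7*n + 6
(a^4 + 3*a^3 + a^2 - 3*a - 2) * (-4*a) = -4*a^5 - 12*a^4 - 4*a^3 + 12*a^2 + 8*a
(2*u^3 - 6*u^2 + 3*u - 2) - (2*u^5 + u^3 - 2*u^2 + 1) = -2*u^5 + u^3 - 4*u^2 + 3*u - 3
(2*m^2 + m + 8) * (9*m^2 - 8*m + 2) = 18*m^4 - 7*m^3 + 68*m^2 - 62*m + 16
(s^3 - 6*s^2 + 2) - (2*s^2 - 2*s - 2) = s^3 - 8*s^2 + 2*s + 4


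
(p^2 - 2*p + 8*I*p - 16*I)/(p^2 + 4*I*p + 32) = (p - 2)/(p - 4*I)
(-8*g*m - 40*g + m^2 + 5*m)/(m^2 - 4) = (-8*g*m - 40*g + m^2 + 5*m)/(m^2 - 4)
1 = 1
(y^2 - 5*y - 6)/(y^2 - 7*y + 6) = (y + 1)/(y - 1)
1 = 1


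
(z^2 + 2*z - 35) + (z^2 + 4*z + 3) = 2*z^2 + 6*z - 32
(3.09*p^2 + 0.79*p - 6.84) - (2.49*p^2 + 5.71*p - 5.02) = 0.6*p^2 - 4.92*p - 1.82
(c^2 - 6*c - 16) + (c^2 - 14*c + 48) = 2*c^2 - 20*c + 32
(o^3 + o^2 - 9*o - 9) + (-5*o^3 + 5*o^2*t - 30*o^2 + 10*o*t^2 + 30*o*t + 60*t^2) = -4*o^3 + 5*o^2*t - 29*o^2 + 10*o*t^2 + 30*o*t - 9*o + 60*t^2 - 9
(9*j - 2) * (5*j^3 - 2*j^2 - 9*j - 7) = 45*j^4 - 28*j^3 - 77*j^2 - 45*j + 14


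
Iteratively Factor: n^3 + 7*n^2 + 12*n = (n + 4)*(n^2 + 3*n) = n*(n + 4)*(n + 3)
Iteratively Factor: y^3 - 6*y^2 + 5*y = (y - 1)*(y^2 - 5*y) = (y - 5)*(y - 1)*(y)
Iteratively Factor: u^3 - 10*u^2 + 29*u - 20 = (u - 4)*(u^2 - 6*u + 5) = (u - 5)*(u - 4)*(u - 1)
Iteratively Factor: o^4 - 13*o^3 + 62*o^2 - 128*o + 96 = (o - 4)*(o^3 - 9*o^2 + 26*o - 24) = (o - 4)^2*(o^2 - 5*o + 6) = (o - 4)^2*(o - 2)*(o - 3)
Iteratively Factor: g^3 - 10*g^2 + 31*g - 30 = (g - 2)*(g^2 - 8*g + 15) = (g - 5)*(g - 2)*(g - 3)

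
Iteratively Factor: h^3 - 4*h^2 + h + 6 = (h - 2)*(h^2 - 2*h - 3) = (h - 3)*(h - 2)*(h + 1)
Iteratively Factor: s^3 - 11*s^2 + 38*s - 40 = (s - 4)*(s^2 - 7*s + 10) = (s - 5)*(s - 4)*(s - 2)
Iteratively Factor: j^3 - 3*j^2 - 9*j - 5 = (j - 5)*(j^2 + 2*j + 1) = (j - 5)*(j + 1)*(j + 1)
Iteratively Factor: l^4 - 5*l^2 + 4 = (l + 1)*(l^3 - l^2 - 4*l + 4) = (l - 1)*(l + 1)*(l^2 - 4) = (l - 1)*(l + 1)*(l + 2)*(l - 2)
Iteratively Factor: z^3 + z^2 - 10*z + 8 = (z - 2)*(z^2 + 3*z - 4) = (z - 2)*(z + 4)*(z - 1)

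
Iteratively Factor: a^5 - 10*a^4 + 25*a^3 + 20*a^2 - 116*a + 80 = (a - 5)*(a^4 - 5*a^3 + 20*a - 16) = (a - 5)*(a - 2)*(a^3 - 3*a^2 - 6*a + 8) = (a - 5)*(a - 2)*(a - 1)*(a^2 - 2*a - 8) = (a - 5)*(a - 2)*(a - 1)*(a + 2)*(a - 4)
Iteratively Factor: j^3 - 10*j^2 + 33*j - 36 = (j - 3)*(j^2 - 7*j + 12) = (j - 4)*(j - 3)*(j - 3)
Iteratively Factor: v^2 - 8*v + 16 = (v - 4)*(v - 4)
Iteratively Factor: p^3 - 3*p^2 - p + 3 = (p - 3)*(p^2 - 1) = (p - 3)*(p + 1)*(p - 1)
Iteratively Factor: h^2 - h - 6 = (h + 2)*(h - 3)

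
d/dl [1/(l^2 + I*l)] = (-2*l - I)/(l^2*(l + I)^2)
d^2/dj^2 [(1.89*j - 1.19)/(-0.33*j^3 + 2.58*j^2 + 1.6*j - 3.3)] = (-1.234926*j^5 + 11.209968*j^4 - 43.367688*j^3 + 68.455296*j^2 - 74.8503*j + 6.39772)/(0.035937*j^9 - 0.842886*j^8 + 6.067116*j^7 - 7.921962*j^6 - 46.27404*j^5 + 35.62956*j^4 + 88.4195*j^3 - 58.9446*j^2 - 52.272*j + 35.937)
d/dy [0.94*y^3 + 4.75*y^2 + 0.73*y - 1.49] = 2.82*y^2 + 9.5*y + 0.73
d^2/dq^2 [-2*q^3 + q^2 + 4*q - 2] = 2 - 12*q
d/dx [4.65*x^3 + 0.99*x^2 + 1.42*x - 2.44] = 13.95*x^2 + 1.98*x + 1.42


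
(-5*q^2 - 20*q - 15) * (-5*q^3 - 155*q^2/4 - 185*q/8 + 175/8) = 25*q^5 + 1175*q^4/4 + 7725*q^3/8 + 7475*q^2/8 - 725*q/8 - 2625/8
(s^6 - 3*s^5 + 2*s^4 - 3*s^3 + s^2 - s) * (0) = 0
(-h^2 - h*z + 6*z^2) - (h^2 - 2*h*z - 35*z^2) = -2*h^2 + h*z + 41*z^2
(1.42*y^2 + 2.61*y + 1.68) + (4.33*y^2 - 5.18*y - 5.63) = 5.75*y^2 - 2.57*y - 3.95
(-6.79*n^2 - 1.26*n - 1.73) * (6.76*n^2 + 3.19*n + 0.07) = -45.9004*n^4 - 30.1777*n^3 - 16.1895*n^2 - 5.6069*n - 0.1211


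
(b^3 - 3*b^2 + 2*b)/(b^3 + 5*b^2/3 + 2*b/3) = 3*(b^2 - 3*b + 2)/(3*b^2 + 5*b + 2)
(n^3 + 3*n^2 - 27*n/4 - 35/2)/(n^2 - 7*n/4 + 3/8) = 2*(4*n^3 + 12*n^2 - 27*n - 70)/(8*n^2 - 14*n + 3)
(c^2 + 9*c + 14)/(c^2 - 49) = (c + 2)/(c - 7)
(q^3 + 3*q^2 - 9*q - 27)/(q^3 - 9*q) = (q + 3)/q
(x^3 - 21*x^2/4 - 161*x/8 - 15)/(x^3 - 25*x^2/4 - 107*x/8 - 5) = (2*x + 3)/(2*x + 1)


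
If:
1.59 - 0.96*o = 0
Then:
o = 1.66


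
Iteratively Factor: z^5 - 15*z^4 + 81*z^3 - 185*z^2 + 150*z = (z - 5)*(z^4 - 10*z^3 + 31*z^2 - 30*z) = (z - 5)*(z - 2)*(z^3 - 8*z^2 + 15*z) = (z - 5)*(z - 3)*(z - 2)*(z^2 - 5*z) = (z - 5)^2*(z - 3)*(z - 2)*(z)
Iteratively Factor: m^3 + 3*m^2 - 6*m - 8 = (m + 4)*(m^2 - m - 2) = (m + 1)*(m + 4)*(m - 2)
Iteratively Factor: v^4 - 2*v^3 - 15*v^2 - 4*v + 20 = (v - 5)*(v^3 + 3*v^2 - 4) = (v - 5)*(v + 2)*(v^2 + v - 2) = (v - 5)*(v - 1)*(v + 2)*(v + 2)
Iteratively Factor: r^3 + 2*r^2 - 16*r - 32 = (r + 4)*(r^2 - 2*r - 8) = (r + 2)*(r + 4)*(r - 4)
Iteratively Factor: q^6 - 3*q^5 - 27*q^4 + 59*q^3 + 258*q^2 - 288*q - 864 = (q + 3)*(q^5 - 6*q^4 - 9*q^3 + 86*q^2 - 288) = (q - 4)*(q + 3)*(q^4 - 2*q^3 - 17*q^2 + 18*q + 72) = (q - 4)^2*(q + 3)*(q^3 + 2*q^2 - 9*q - 18) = (q - 4)^2*(q + 3)^2*(q^2 - q - 6) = (q - 4)^2*(q - 3)*(q + 3)^2*(q + 2)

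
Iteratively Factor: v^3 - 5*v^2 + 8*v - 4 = (v - 2)*(v^2 - 3*v + 2) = (v - 2)^2*(v - 1)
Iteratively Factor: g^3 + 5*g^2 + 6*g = (g + 2)*(g^2 + 3*g) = (g + 2)*(g + 3)*(g)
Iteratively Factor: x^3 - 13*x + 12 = (x + 4)*(x^2 - 4*x + 3) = (x - 3)*(x + 4)*(x - 1)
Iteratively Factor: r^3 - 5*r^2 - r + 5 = (r + 1)*(r^2 - 6*r + 5) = (r - 5)*(r + 1)*(r - 1)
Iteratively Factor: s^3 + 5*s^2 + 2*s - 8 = (s + 4)*(s^2 + s - 2) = (s + 2)*(s + 4)*(s - 1)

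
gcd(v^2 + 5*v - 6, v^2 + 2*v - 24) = v + 6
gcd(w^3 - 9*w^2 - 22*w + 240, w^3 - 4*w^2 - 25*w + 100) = w + 5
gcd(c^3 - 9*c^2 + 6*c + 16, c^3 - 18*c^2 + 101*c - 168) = c - 8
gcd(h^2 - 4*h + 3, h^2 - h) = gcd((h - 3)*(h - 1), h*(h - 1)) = h - 1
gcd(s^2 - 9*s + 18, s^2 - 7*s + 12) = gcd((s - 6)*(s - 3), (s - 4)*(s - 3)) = s - 3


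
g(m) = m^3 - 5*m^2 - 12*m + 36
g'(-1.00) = 1.00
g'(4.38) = 1.75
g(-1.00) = 42.00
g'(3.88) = -5.64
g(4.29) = -28.55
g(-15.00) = -4284.00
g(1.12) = 17.69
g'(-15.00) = 813.00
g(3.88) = -27.42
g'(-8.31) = 278.27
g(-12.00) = -2268.00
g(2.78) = -14.52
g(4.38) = -28.45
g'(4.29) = 0.31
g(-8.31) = -783.42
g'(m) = 3*m^2 - 10*m - 12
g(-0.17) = 37.89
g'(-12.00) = 540.00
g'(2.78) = -16.61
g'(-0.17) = -10.21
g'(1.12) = -19.44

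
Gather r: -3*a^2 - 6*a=-3*a^2 - 6*a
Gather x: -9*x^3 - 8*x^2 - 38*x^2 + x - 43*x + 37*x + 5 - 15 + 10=-9*x^3 - 46*x^2 - 5*x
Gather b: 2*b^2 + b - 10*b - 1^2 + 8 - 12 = 2*b^2 - 9*b - 5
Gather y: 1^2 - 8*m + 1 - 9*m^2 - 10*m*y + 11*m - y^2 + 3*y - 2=-9*m^2 + 3*m - y^2 + y*(3 - 10*m)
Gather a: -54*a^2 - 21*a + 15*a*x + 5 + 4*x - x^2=-54*a^2 + a*(15*x - 21) - x^2 + 4*x + 5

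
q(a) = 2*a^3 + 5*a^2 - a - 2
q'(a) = 6*a^2 + 10*a - 1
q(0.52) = -0.89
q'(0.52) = 5.82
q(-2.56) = -0.23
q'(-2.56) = 12.72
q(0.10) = -2.05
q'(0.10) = 0.06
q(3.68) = 161.70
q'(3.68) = 117.05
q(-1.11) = 2.54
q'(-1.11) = -4.71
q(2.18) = 40.30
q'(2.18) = 49.31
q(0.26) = -1.89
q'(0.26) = 2.01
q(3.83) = 179.88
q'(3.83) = 125.31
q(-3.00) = -8.00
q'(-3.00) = 23.00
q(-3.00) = -8.00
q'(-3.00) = 23.00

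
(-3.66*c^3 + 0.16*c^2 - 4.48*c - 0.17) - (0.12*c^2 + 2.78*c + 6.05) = -3.66*c^3 + 0.04*c^2 - 7.26*c - 6.22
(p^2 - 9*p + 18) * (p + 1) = p^3 - 8*p^2 + 9*p + 18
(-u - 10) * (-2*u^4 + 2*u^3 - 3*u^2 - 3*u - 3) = 2*u^5 + 18*u^4 - 17*u^3 + 33*u^2 + 33*u + 30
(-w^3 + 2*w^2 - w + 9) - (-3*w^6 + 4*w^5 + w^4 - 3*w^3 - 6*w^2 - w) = 3*w^6 - 4*w^5 - w^4 + 2*w^3 + 8*w^2 + 9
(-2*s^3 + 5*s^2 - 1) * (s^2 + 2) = -2*s^5 + 5*s^4 - 4*s^3 + 9*s^2 - 2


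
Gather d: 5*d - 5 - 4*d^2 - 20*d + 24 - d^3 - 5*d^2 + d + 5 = -d^3 - 9*d^2 - 14*d + 24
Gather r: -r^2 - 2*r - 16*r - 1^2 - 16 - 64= -r^2 - 18*r - 81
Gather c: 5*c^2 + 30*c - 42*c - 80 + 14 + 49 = 5*c^2 - 12*c - 17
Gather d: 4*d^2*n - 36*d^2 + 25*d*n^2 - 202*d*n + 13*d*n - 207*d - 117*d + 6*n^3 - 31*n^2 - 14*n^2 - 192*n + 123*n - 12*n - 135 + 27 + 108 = d^2*(4*n - 36) + d*(25*n^2 - 189*n - 324) + 6*n^3 - 45*n^2 - 81*n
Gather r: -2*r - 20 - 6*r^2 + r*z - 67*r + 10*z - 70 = -6*r^2 + r*(z - 69) + 10*z - 90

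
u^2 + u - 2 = (u - 1)*(u + 2)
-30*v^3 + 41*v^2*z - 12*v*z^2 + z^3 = (-6*v + z)*(-5*v + z)*(-v + z)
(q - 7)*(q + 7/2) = q^2 - 7*q/2 - 49/2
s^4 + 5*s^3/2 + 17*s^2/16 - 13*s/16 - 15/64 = (s - 1/2)*(s + 1/4)*(s + 5/4)*(s + 3/2)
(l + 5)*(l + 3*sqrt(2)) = l^2 + 3*sqrt(2)*l + 5*l + 15*sqrt(2)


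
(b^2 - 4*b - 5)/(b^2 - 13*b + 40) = (b + 1)/(b - 8)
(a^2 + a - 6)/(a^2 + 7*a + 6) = (a^2 + a - 6)/(a^2 + 7*a + 6)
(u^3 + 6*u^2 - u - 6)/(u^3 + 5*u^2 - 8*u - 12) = (u - 1)/(u - 2)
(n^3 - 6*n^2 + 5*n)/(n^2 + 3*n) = (n^2 - 6*n + 5)/(n + 3)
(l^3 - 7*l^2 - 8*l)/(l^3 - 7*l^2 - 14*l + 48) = l*(l + 1)/(l^2 + l - 6)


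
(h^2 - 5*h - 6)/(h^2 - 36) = (h + 1)/(h + 6)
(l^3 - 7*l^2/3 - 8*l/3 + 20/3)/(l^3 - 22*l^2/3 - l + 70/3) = (l - 2)/(l - 7)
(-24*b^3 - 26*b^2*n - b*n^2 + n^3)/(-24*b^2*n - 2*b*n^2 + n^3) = (b + n)/n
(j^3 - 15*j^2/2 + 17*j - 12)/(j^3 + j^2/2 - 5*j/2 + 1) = (2*j^3 - 15*j^2 + 34*j - 24)/(2*j^3 + j^2 - 5*j + 2)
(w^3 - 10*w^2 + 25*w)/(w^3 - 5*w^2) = (w - 5)/w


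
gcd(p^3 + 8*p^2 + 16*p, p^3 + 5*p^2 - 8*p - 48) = p^2 + 8*p + 16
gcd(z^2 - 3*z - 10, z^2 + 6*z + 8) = z + 2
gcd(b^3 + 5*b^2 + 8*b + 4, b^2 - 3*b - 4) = b + 1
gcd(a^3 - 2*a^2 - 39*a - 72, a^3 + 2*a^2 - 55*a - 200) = a - 8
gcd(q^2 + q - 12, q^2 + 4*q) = q + 4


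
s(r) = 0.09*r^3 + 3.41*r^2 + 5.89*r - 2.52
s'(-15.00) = -35.66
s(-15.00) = 372.63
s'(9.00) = 89.14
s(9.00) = 392.31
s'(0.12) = 6.71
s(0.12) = -1.76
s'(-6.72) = -27.75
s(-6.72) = 84.58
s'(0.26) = 7.68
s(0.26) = -0.76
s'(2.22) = 22.36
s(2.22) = 28.35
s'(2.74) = 26.60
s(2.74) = 41.07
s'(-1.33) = -2.70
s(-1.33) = -4.53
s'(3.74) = 35.17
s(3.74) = 71.91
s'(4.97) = 46.45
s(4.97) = 122.03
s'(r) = 0.27*r^2 + 6.82*r + 5.89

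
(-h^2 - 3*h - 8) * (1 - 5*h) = 5*h^3 + 14*h^2 + 37*h - 8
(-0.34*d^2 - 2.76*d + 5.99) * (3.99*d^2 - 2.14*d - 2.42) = -1.3566*d^4 - 10.2848*d^3 + 30.6293*d^2 - 6.1394*d - 14.4958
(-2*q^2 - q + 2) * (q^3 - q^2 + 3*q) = -2*q^5 + q^4 - 3*q^3 - 5*q^2 + 6*q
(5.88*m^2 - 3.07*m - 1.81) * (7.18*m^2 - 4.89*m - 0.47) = 42.2184*m^4 - 50.7958*m^3 - 0.747100000000001*m^2 + 10.2938*m + 0.8507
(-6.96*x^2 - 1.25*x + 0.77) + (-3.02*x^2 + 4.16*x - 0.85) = -9.98*x^2 + 2.91*x - 0.08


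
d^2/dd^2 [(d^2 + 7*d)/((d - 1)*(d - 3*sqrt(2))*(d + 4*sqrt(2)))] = 2*(d^6 + 21*d^5 + 24*sqrt(2)*d^4 + 51*d^4 - d^3 + 16*sqrt(2)*d^3 - 936*d^2 - 72*sqrt(2)*d^2 - 504*sqrt(2)*d + 504*d + 168*sqrt(2) + 4608)/(d^9 - 3*d^8 + 3*sqrt(2)*d^8 - 63*d^7 - 9*sqrt(2)*d^7 - 133*sqrt(2)*d^6 + 197*d^6 + 423*sqrt(2)*d^5 + 1386*d^5 - 4686*d^4 + 1302*sqrt(2)*d^4 - 9072*d^3 - 5042*sqrt(2)*d^3 + 5184*sqrt(2)*d^2 + 39888*d^2 - 41472*d - 1728*sqrt(2)*d + 13824)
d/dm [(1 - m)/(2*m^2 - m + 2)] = (-2*m^2 + m + (m - 1)*(4*m - 1) - 2)/(2*m^2 - m + 2)^2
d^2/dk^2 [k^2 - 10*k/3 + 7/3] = 2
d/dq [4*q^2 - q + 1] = 8*q - 1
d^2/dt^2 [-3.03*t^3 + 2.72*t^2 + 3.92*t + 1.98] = 5.44 - 18.18*t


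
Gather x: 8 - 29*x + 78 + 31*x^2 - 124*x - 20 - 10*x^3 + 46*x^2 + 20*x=-10*x^3 + 77*x^2 - 133*x + 66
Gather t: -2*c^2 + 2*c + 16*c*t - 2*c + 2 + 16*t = -2*c^2 + t*(16*c + 16) + 2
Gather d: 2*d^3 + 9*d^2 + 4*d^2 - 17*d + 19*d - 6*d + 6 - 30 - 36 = 2*d^3 + 13*d^2 - 4*d - 60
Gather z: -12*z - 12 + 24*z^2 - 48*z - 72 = 24*z^2 - 60*z - 84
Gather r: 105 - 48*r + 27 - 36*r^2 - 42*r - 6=-36*r^2 - 90*r + 126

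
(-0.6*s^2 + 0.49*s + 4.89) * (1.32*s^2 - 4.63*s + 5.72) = -0.792*s^4 + 3.4248*s^3 + 0.7541*s^2 - 19.8379*s + 27.9708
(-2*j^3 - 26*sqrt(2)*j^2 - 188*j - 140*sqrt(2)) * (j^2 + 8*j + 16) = -2*j^5 - 26*sqrt(2)*j^4 - 16*j^4 - 208*sqrt(2)*j^3 - 220*j^3 - 1504*j^2 - 556*sqrt(2)*j^2 - 3008*j - 1120*sqrt(2)*j - 2240*sqrt(2)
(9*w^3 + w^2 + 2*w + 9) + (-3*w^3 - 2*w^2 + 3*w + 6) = 6*w^3 - w^2 + 5*w + 15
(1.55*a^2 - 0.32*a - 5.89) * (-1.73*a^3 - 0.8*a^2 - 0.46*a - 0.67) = -2.6815*a^5 - 0.6864*a^4 + 9.7327*a^3 + 3.8207*a^2 + 2.9238*a + 3.9463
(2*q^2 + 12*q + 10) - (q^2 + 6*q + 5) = q^2 + 6*q + 5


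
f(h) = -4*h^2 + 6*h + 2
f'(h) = 6 - 8*h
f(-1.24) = -11.59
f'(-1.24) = 15.92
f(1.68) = 0.79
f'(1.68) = -7.44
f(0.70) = 4.24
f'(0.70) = 0.40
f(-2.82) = -46.73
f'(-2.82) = 28.56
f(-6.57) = -210.08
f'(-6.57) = 58.56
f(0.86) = 4.20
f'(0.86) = -0.88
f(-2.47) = -37.22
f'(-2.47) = 25.76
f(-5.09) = -132.17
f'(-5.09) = 46.72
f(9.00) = -268.00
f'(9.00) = -66.00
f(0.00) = 2.00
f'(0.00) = 6.00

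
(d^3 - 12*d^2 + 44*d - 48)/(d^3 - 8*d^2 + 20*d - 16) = (d - 6)/(d - 2)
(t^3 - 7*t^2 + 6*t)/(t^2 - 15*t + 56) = t*(t^2 - 7*t + 6)/(t^2 - 15*t + 56)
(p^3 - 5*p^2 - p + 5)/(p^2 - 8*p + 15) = (p^2 - 1)/(p - 3)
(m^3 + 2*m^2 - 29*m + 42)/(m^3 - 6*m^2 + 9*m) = (m^2 + 5*m - 14)/(m*(m - 3))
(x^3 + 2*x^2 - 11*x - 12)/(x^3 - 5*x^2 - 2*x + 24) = (x^2 + 5*x + 4)/(x^2 - 2*x - 8)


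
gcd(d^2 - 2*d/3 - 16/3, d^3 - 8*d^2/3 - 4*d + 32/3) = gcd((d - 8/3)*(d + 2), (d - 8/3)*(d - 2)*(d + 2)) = d^2 - 2*d/3 - 16/3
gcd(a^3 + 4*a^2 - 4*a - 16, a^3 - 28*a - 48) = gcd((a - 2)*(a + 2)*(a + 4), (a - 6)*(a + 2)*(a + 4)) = a^2 + 6*a + 8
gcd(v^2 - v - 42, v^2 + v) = 1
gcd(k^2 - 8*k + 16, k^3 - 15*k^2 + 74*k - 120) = k - 4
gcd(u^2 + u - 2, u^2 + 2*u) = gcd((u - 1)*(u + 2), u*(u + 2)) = u + 2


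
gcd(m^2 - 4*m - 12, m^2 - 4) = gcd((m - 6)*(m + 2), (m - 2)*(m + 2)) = m + 2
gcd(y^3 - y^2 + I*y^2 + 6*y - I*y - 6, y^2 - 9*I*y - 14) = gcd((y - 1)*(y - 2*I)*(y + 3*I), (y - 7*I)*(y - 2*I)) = y - 2*I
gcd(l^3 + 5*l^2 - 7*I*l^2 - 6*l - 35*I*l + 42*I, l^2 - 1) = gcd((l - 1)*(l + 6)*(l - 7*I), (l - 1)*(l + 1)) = l - 1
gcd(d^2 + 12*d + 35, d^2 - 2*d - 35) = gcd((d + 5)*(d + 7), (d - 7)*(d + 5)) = d + 5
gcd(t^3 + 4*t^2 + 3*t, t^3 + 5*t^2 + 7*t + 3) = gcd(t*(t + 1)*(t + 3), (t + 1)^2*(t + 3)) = t^2 + 4*t + 3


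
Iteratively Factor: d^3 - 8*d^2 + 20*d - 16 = (d - 2)*(d^2 - 6*d + 8) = (d - 2)^2*(d - 4)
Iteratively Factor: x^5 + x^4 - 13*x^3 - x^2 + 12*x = (x - 3)*(x^4 + 4*x^3 - x^2 - 4*x) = (x - 3)*(x + 1)*(x^3 + 3*x^2 - 4*x) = x*(x - 3)*(x + 1)*(x^2 + 3*x - 4) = x*(x - 3)*(x + 1)*(x + 4)*(x - 1)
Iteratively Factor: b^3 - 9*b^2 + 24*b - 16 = (b - 4)*(b^2 - 5*b + 4) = (b - 4)^2*(b - 1)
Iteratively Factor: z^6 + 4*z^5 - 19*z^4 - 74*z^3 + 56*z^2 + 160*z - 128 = (z + 2)*(z^5 + 2*z^4 - 23*z^3 - 28*z^2 + 112*z - 64) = (z - 4)*(z + 2)*(z^4 + 6*z^3 + z^2 - 24*z + 16) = (z - 4)*(z + 2)*(z + 4)*(z^3 + 2*z^2 - 7*z + 4) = (z - 4)*(z - 1)*(z + 2)*(z + 4)*(z^2 + 3*z - 4) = (z - 4)*(z - 1)^2*(z + 2)*(z + 4)*(z + 4)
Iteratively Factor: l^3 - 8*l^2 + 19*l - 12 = (l - 4)*(l^2 - 4*l + 3) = (l - 4)*(l - 3)*(l - 1)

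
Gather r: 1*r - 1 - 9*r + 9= 8 - 8*r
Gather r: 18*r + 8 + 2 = 18*r + 10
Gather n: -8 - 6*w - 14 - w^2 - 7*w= -w^2 - 13*w - 22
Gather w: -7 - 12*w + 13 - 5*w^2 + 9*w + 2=-5*w^2 - 3*w + 8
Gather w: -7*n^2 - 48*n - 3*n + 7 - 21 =-7*n^2 - 51*n - 14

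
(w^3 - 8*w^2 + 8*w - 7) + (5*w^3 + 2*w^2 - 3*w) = 6*w^3 - 6*w^2 + 5*w - 7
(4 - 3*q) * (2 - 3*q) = 9*q^2 - 18*q + 8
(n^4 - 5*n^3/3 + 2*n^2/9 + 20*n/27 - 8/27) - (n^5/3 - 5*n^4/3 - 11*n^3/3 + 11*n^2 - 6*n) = -n^5/3 + 8*n^4/3 + 2*n^3 - 97*n^2/9 + 182*n/27 - 8/27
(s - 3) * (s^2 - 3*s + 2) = s^3 - 6*s^2 + 11*s - 6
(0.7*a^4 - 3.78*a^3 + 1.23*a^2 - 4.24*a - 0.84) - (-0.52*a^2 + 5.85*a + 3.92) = 0.7*a^4 - 3.78*a^3 + 1.75*a^2 - 10.09*a - 4.76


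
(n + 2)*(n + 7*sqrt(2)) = n^2 + 2*n + 7*sqrt(2)*n + 14*sqrt(2)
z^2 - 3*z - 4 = (z - 4)*(z + 1)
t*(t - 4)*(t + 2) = t^3 - 2*t^2 - 8*t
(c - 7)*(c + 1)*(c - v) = c^3 - c^2*v - 6*c^2 + 6*c*v - 7*c + 7*v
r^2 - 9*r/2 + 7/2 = (r - 7/2)*(r - 1)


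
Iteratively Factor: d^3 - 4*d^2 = (d - 4)*(d^2) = d*(d - 4)*(d)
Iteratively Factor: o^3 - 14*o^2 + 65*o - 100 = (o - 5)*(o^2 - 9*o + 20) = (o - 5)*(o - 4)*(o - 5)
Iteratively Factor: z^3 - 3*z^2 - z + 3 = (z - 3)*(z^2 - 1) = (z - 3)*(z + 1)*(z - 1)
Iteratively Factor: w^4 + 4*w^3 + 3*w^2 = (w)*(w^3 + 4*w^2 + 3*w) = w^2*(w^2 + 4*w + 3) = w^2*(w + 3)*(w + 1)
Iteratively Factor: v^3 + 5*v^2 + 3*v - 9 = (v - 1)*(v^2 + 6*v + 9) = (v - 1)*(v + 3)*(v + 3)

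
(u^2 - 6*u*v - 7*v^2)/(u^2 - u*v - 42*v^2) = (u + v)/(u + 6*v)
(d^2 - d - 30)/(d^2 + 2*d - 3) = (d^2 - d - 30)/(d^2 + 2*d - 3)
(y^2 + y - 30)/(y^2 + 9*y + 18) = (y - 5)/(y + 3)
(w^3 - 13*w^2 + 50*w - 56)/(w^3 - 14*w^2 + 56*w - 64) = (w - 7)/(w - 8)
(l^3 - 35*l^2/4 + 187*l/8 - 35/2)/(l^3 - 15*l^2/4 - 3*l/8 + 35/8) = (l - 4)/(l + 1)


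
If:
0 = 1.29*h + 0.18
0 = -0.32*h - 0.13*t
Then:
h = -0.14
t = 0.34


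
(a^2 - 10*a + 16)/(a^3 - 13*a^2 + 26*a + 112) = (a - 2)/(a^2 - 5*a - 14)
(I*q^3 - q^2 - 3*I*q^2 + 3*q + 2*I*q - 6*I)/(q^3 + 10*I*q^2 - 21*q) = (I*q^3 - q^2*(1 + 3*I) + q*(3 + 2*I) - 6*I)/(q*(q^2 + 10*I*q - 21))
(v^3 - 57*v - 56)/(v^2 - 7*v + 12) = (v^3 - 57*v - 56)/(v^2 - 7*v + 12)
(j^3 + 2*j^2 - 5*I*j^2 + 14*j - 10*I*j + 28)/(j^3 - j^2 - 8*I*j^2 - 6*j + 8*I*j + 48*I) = (j^2 - 5*I*j + 14)/(j^2 - j*(3 + 8*I) + 24*I)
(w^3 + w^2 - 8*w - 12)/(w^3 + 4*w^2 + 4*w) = (w - 3)/w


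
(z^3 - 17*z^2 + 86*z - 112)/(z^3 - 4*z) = (z^2 - 15*z + 56)/(z*(z + 2))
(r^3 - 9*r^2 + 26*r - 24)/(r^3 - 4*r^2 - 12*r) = (-r^3 + 9*r^2 - 26*r + 24)/(r*(-r^2 + 4*r + 12))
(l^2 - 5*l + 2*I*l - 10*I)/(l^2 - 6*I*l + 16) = (l - 5)/(l - 8*I)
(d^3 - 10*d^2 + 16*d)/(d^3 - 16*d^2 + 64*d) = (d - 2)/(d - 8)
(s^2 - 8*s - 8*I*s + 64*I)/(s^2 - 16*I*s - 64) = (s - 8)/(s - 8*I)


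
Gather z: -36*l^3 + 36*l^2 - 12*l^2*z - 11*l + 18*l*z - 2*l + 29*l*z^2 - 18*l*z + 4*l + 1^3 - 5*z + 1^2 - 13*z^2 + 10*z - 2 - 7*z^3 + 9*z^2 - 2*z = -36*l^3 + 36*l^2 - 9*l - 7*z^3 + z^2*(29*l - 4) + z*(3 - 12*l^2)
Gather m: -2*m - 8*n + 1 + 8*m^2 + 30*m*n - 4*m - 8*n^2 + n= 8*m^2 + m*(30*n - 6) - 8*n^2 - 7*n + 1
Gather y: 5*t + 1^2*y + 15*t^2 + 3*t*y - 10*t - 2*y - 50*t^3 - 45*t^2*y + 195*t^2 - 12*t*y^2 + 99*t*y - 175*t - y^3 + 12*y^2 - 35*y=-50*t^3 + 210*t^2 - 180*t - y^3 + y^2*(12 - 12*t) + y*(-45*t^2 + 102*t - 36)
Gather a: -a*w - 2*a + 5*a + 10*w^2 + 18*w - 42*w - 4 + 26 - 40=a*(3 - w) + 10*w^2 - 24*w - 18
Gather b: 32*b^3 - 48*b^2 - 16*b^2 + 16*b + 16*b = 32*b^3 - 64*b^2 + 32*b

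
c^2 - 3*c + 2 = (c - 2)*(c - 1)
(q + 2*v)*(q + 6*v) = q^2 + 8*q*v + 12*v^2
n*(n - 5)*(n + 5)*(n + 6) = n^4 + 6*n^3 - 25*n^2 - 150*n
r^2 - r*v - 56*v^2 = (r - 8*v)*(r + 7*v)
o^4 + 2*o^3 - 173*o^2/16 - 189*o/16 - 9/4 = (o - 3)*(o + 1/4)*(o + 3/4)*(o + 4)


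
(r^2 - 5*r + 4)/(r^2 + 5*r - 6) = (r - 4)/(r + 6)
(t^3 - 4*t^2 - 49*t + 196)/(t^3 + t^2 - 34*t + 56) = (t - 7)/(t - 2)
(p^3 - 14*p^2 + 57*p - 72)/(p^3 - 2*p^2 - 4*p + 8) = (p^3 - 14*p^2 + 57*p - 72)/(p^3 - 2*p^2 - 4*p + 8)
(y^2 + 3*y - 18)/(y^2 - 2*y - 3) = (y + 6)/(y + 1)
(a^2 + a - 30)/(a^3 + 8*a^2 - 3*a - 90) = (a - 5)/(a^2 + 2*a - 15)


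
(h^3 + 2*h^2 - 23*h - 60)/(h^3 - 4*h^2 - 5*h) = (h^2 + 7*h + 12)/(h*(h + 1))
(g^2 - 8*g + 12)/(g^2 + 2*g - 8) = (g - 6)/(g + 4)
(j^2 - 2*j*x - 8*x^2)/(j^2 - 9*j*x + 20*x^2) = (-j - 2*x)/(-j + 5*x)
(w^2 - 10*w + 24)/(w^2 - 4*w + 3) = (w^2 - 10*w + 24)/(w^2 - 4*w + 3)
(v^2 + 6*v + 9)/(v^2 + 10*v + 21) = (v + 3)/(v + 7)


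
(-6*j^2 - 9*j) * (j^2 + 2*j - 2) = -6*j^4 - 21*j^3 - 6*j^2 + 18*j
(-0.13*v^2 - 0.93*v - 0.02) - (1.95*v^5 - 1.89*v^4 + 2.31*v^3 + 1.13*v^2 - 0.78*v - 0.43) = -1.95*v^5 + 1.89*v^4 - 2.31*v^3 - 1.26*v^2 - 0.15*v + 0.41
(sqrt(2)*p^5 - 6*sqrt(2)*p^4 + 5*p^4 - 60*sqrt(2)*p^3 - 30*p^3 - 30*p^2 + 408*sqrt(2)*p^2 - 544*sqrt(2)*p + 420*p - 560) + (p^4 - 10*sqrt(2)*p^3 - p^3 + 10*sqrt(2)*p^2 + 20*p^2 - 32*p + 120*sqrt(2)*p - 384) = sqrt(2)*p^5 - 6*sqrt(2)*p^4 + 6*p^4 - 70*sqrt(2)*p^3 - 31*p^3 - 10*p^2 + 418*sqrt(2)*p^2 - 424*sqrt(2)*p + 388*p - 944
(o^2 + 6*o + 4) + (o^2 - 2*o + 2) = 2*o^2 + 4*o + 6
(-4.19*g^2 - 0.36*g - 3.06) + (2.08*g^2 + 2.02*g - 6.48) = -2.11*g^2 + 1.66*g - 9.54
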